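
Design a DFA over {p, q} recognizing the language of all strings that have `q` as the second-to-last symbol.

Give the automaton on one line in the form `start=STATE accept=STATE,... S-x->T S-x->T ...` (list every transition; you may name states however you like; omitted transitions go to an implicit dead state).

start=A accept=F,G A-p->B A-q->C B-p->D B-q->E C-p->F C-q->G D-p->D D-q->E E-p->F E-q->G F-p->D F-q->E G-p->F G-q->G

Because acceptance depends on a position counted from the end, the machine has to buffer the most recent 2 symbols. Make each state the string of the last up-to-2 symbols read; on input `x` shift the window left and append `x`. Accept when the buffered window has length 2 and begins with `q`.
7 states suffice.
       p  q 
>  A   B  C 
   B   D  E 
   C   F  G 
   D   D  E 
   E   F  G 
 * F   D  E 
 * G   F  G 
(> = start, * = accepting)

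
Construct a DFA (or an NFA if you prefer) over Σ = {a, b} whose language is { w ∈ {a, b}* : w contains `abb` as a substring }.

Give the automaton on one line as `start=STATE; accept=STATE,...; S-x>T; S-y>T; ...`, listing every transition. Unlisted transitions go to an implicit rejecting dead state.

Track how much of `abb` has been matched so far: state s0 is no progress, s3 is the absorbing accept state reached once `abb` has occurred. Intermediate states record partial matches; on a mismatch, fall back to the longest reusable overlap.
4 states suffice.
        a   b  
>  s0   s1  s0 
   s1   s1  s2 
   s2   s1  s3 
 * s3   s3  s3 
(> = start, * = accepting)

start=s0; accept=s3; s0-a>s1; s0-b>s0; s1-a>s1; s1-b>s2; s2-a>s1; s2-b>s3; s3-a>s3; s3-b>s3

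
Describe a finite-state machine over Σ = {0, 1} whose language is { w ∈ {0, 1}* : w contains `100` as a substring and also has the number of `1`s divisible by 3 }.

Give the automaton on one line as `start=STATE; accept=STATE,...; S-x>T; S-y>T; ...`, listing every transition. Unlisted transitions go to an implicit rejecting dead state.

start=S0; accept=S9; S0-0>S0; S0-1>S1; S1-0>S2; S1-1>S3; S2-0>S4; S2-1>S3; S3-0>S5; S3-1>S6; S4-0>S4; S4-1>S7; S5-0>S7; S5-1>S6; S6-0>S8; S6-1>S1; S7-0>S7; S7-1>S9; S8-0>S9; S8-1>S1; S9-0>S9; S9-1>S4

Build one automaton per condition and run them in lockstep. The first has 4 states tracking whether and how much of `100` has been seen; the second has 3 states tracking the count of `1`s modulo 3. A product state is a pair (one from each), accepting exactly when both do.
10 states suffice.
        0   1  
>  S0   S0  S1 
   S1   S2  S3 
   S2   S4  S3 
   S3   S5  S6 
   S4   S4  S7 
   S5   S7  S6 
   S6   S8  S1 
   S7   S7  S9 
   S8   S9  S1 
 * S9   S9  S4 
(> = start, * = accepting)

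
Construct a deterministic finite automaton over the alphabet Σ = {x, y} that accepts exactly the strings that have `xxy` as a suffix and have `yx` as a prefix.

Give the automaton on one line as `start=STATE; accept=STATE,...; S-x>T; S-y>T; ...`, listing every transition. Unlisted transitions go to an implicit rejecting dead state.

Build one automaton per condition and run them in lockstep. The first has 4 states tracking how much of the suffix `xxy` has currently been matched; the second has 4 states tracking whether the input so far still matches the prefix `yx`. A product state is a pair (one from each), accepting exactly when both do. Minimizing collapses redundant product states.
With 7 states:
        x   y  
>  s0   s1  s2 
   s1   s1  s1 
   s2   s3  s1 
   s3   s4  s5 
   s4   s4  s6 
   s5   s3  s5 
 * s6   s3  s5 
(> = start, * = accepting)

start=s0; accept=s6; s0-x>s1; s0-y>s2; s1-x>s1; s1-y>s1; s2-x>s3; s2-y>s1; s3-x>s4; s3-y>s5; s4-x>s4; s4-y>s6; s5-x>s3; s5-y>s5; s6-x>s3; s6-y>s5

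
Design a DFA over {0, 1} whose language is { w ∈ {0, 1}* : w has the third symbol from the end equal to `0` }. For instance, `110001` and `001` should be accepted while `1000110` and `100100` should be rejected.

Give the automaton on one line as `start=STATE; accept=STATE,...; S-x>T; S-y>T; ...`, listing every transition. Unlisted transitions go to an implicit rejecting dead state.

start=q0; accept=q7,q8,q9,q10; q0-0>q1; q0-1>q2; q1-0>q3; q1-1>q4; q2-0>q5; q2-1>q6; q3-0>q7; q3-1>q8; q4-0>q9; q4-1>q10; q5-0>q11; q5-1>q12; q6-0>q13; q6-1>q14; q7-0>q7; q7-1>q8; q8-0>q9; q8-1>q10; q9-0>q11; q9-1>q12; q10-0>q13; q10-1>q14; q11-0>q7; q11-1>q8; q12-0>q9; q12-1>q10; q13-0>q11; q13-1>q12; q14-0>q13; q14-1>q14

A DFA must remember the last 3 symbols (since which symbol is third-to-last isn't known until the input ends). Use one state per possible window of the last ≤3 symbols; accept from those whose window starts with `0`.
With 15 states:
          0    1  
>  q0     q1   q2 
   q1     q3   q4 
   q2     q5   q6 
   q3     q7   q8 
   q4     q9  q10 
   q5    q11  q12 
   q6    q13  q14 
 * q7     q7   q8 
 * q8     q9  q10 
 * q9    q11  q12 
 * q10   q13  q14 
   q11    q7   q8 
   q12    q9  q10 
   q13   q11  q12 
   q14   q13  q14 
(> = start, * = accepting)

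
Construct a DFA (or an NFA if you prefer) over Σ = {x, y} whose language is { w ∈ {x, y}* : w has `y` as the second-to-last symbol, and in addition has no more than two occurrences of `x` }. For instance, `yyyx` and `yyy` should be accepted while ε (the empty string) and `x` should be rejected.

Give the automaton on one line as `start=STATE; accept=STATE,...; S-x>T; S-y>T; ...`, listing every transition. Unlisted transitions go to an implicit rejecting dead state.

start=S0; accept=S5,S6,S9,S10,S11; S0-x>S1; S0-y>S2; S1-x>S3; S1-y>S4; S2-x>S5; S2-y>S6; S3-x>S7; S3-y>S8; S4-x>S9; S4-y>S10; S5-x>S3; S5-y>S4; S6-x>S5; S6-y>S6; S7-x>S7; S7-y>S7; S8-x>S7; S8-y>S11; S9-x>S7; S9-y>S8; S10-x>S9; S10-y>S10; S11-x>S7; S11-y>S11

Run two small machines in parallel and take their product. The first has 7 states tracking the last 2 symbols read; the second has 4 states tracking the count of `x`s, saturating at 3. A product state is a pair (one from each), accepting exactly when both do. Minimizing collapses redundant product states.
          x    y  
>  S0     S1   S2 
   S1     S3   S4 
   S2     S5   S6 
   S3     S7   S8 
   S4     S9  S10 
 * S5     S3   S4 
 * S6     S5   S6 
   S7     S7   S7 
   S8     S7  S11 
 * S9     S7   S8 
 * S10    S9  S10 
 * S11    S7  S11 
(> = start, * = accepting)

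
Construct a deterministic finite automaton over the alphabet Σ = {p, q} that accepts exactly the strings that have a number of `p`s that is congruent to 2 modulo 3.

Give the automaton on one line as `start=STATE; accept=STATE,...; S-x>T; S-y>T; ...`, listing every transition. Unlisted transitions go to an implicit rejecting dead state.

start=A; accept=C; A-p>B; A-q>A; B-p>C; B-q>B; C-p>A; C-q>C

The only thing that matters is how many `p`s have appeared, reduced mod 3. Use one state per residue: A for 0, …, C for 2. Reading `p` moves to the next residue; anything else stays put. C is accepting.
3 states suffice.
       p  q 
>  A   B  A 
   B   C  B 
 * C   A  C 
(> = start, * = accepting)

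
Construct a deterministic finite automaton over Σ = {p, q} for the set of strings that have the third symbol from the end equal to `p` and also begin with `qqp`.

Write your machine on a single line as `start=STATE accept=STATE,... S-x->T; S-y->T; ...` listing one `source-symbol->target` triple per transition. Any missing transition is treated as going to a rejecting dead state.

start=S0; accept=S7,S8,S9,S10; S0-p->S1; S0-q->S2; S1-p->S1; S1-q->S1; S2-p->S1; S2-q->S3; S3-p->S4; S3-q->S1; S4-p->S5; S4-q->S6; S5-p->S7; S5-q->S8; S6-p->S9; S6-q->S10; S7-p->S7; S7-q->S8; S8-p->S9; S8-q->S10; S9-p->S5; S9-q->S6; S10-p->S4; S10-q->S11; S11-p->S4; S11-q->S11

Run two small machines in parallel and take their product. One (15 states) tracks the last 3 symbols read; the other (5 states) tracks whether the input so far still matches the prefix `qqp`. Each combined state is a pair, one component from each; accept when both components accept. Minimizing collapses redundant product states.
A 12-state machine:
          p    q  
>  S0     S1   S2 
   S1     S1   S1 
   S2     S1   S3 
   S3     S4   S1 
   S4     S5   S6 
   S5     S7   S8 
   S6     S9  S10 
 * S7     S7   S8 
 * S8     S9  S10 
 * S9     S5   S6 
 * S10    S4  S11 
   S11    S4  S11 
(> = start, * = accepting)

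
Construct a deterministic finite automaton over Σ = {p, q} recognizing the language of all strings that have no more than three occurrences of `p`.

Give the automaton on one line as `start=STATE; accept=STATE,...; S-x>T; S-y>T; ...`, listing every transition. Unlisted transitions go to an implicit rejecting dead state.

Count `p`s, saturating at 4: states A through D mean 0 through 3 `p`s seen; E means more than 3. Each `p` increments (capped at E); other symbols loop. Accept from {A, B, C, D}.
5 states suffice.
       p  q 
>* A   B  A 
 * B   C  B 
 * C   D  C 
 * D   E  D 
   E   E  E 
(> = start, * = accepting)

start=A; accept=A,B,C,D; A-p>B; A-q>A; B-p>C; B-q>B; C-p>D; C-q>C; D-p>E; D-q>D; E-p>E; E-q>E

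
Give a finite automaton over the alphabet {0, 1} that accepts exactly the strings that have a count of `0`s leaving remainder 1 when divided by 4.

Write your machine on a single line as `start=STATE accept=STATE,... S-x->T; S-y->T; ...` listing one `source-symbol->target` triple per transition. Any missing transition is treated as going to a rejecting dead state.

Keep the running count of `0`s modulo 4: each `0` advances along the cycle q0 → q1 → q2 → q3 → q0 while other symbols loop. Accept at q1.
A 4-state machine:
        0   1  
>  q0   q1  q0 
 * q1   q2  q1 
   q2   q3  q2 
   q3   q0  q3 
(> = start, * = accepting)

start=q0; accept=q1; q0-0->q1; q0-1->q0; q1-0->q2; q1-1->q1; q2-0->q3; q2-1->q2; q3-0->q0; q3-1->q3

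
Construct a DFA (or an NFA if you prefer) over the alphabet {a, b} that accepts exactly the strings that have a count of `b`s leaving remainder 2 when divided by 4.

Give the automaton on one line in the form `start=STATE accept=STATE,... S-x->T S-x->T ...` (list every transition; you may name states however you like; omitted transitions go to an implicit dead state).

start=s0 accept=s2 s0-a->s0 s0-b->s1 s1-a->s1 s1-b->s2 s2-a->s2 s2-b->s3 s3-a->s3 s3-b->s0

The only thing that matters is how many `b`s have appeared, reduced mod 4. Use one state per residue: s0 for 0, …, s3 for 3. Reading `b` moves to the next residue; anything else stays put. s2 is accepting.
With 4 states:
        a   b  
>  s0   s0  s1 
   s1   s1  s2 
 * s2   s2  s3 
   s3   s3  s0 
(> = start, * = accepting)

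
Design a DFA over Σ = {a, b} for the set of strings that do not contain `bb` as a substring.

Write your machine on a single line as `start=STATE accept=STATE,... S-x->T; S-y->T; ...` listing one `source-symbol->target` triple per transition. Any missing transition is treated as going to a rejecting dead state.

start=q0; accept=q0,q1; q0-a->q0; q0-b->q1; q1-a->q0; q1-b->q2; q2-a->q2; q2-b->q2

This is the complement of 'contains `bb`'. Use the same substring-matching states — q0 through q2 holding how much of `bb` has just been matched — but flip the accepting set: everything except the trap q2 accepts.
With 3 states:
        a   b  
>* q0   q0  q1 
 * q1   q0  q2 
   q2   q2  q2 
(> = start, * = accepting)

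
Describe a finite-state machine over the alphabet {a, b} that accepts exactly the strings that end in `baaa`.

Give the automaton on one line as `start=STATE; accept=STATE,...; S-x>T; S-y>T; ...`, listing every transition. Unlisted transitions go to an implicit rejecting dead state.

start=S0; accept=S4; S0-a>S0; S0-b>S1; S1-a>S2; S1-b>S1; S2-a>S3; S2-b>S1; S3-a>S4; S3-b>S1; S4-a>S0; S4-b>S1

Let each state record the length of the longest suffix of the input read so far that is also a prefix of `baaa`. S1 means the last symbol is `b`; S2 means the last 2 symbols are `ba`; S3 means the last 3 symbols are `baa`; S4 means the last 4 symbols are `baaa`. Accept only at S4, where the string currently ends in `baaa`.
        a   b  
>  S0   S0  S1 
   S1   S2  S1 
   S2   S3  S1 
   S3   S4  S1 
 * S4   S0  S1 
(> = start, * = accepting)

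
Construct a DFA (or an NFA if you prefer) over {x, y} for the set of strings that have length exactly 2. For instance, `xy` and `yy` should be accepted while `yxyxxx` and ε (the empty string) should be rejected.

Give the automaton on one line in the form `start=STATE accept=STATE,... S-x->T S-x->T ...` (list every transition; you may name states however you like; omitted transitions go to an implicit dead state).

Count input length up to 3: every symbol moves from q0 toward q3, which means 'more than 2' and absorbs. Accept from {q2}.
A 4-state machine:
        x   y  
>  q0   q1  q1 
   q1   q2  q2 
 * q2   q3  q3 
   q3   q3  q3 
(> = start, * = accepting)

start=q0 accept=q2 q0-x->q1 q0-y->q1 q1-x->q2 q1-y->q2 q2-x->q3 q2-y->q3 q3-x->q3 q3-y->q3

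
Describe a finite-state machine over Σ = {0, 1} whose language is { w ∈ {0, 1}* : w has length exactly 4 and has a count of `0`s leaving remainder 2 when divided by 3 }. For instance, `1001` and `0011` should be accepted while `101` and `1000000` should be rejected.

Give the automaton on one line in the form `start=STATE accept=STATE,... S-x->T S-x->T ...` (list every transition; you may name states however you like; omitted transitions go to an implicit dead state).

Run two small machines in parallel and take their product. The first has 6 states tracking the input length, saturating at 5; the second has 3 states tracking the count of `0`s modulo 3. A product state is a pair (one from each), accepting exactly when both do. Equivalent product states are then merged.
       0  1 
>  A   B  C 
   B   D  E 
   C   E  F 
   D   G  H 
   E   H  I 
   F   I  G 
   G   G  G 
   H   G  J 
   I   J  G 
 * J   G  G 
(> = start, * = accepting)

start=A accept=J A-0->B A-1->C B-0->D B-1->E C-0->E C-1->F D-0->G D-1->H E-0->H E-1->I F-0->I F-1->G G-0->G G-1->G H-0->G H-1->J I-0->J I-1->G J-0->G J-1->G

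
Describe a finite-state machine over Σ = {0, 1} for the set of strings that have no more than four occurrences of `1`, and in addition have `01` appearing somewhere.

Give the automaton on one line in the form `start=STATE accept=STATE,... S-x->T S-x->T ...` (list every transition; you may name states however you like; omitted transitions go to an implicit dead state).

start=S0 accept=S3,S6,S9,S12 S0-0->S1 S0-1->S2 S1-0->S1 S1-1->S3 S2-0->S4 S2-1->S5 S3-0->S3 S3-1->S6 S4-0->S4 S4-1->S6 S5-0->S7 S5-1->S8 S6-0->S6 S6-1->S9 S7-0->S7 S7-1->S9 S8-0->S10 S8-1->S11 S9-0->S9 S9-1->S12 S10-0->S10 S10-1->S12 S11-0->S11 S11-1->S11 S12-0->S12 S12-1->S11

Handle the two conditions separately and then intersect. The first has 6 states tracking the count of `1`s, saturating at 5; the second has 3 states tracking whether and how much of `01` has been seen. A product state is a pair (one from each), accepting exactly when both do. After merging equivalent states the machine shrinks.
13 states suffice.
          0    1  
>  S0     S1   S2 
   S1     S1   S3 
   S2     S4   S5 
 * S3     S3   S6 
   S4     S4   S6 
   S5     S7   S8 
 * S6     S6   S9 
   S7     S7   S9 
   S8    S10  S11 
 * S9     S9  S12 
   S10   S10  S12 
   S11   S11  S11 
 * S12   S12  S11 
(> = start, * = accepting)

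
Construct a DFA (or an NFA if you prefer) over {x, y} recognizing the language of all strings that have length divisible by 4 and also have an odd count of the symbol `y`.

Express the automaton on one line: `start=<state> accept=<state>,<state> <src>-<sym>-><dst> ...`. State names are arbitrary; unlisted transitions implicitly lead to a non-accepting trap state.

Run two small machines in parallel and take their product. One (4 states) tracks the input length modulo 4; the other (2 states) tracks the count of `y`s modulo 2. Each combined state is a pair, one component from each; accept when both components accept.
With 8 states:
        x   y  
>  q0   q1  q2 
   q1   q3  q4 
   q2   q4  q3 
   q3   q5  q6 
   q4   q6  q5 
   q5   q0  q7 
   q6   q7  q0 
 * q7   q2  q1 
(> = start, * = accepting)

start=q0 accept=q7 q0-x->q1 q0-y->q2 q1-x->q3 q1-y->q4 q2-x->q4 q2-y->q3 q3-x->q5 q3-y->q6 q4-x->q6 q4-y->q5 q5-x->q0 q5-y->q7 q6-x->q7 q6-y->q0 q7-x->q2 q7-y->q1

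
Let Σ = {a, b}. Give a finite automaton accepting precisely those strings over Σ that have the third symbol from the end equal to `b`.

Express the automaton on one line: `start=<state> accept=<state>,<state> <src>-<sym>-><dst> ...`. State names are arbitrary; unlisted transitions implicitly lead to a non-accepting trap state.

start=S0 accept=S11,S12,S13,S14 S0-a->S1 S0-b->S2 S1-a->S3 S1-b->S4 S2-a->S5 S2-b->S6 S3-a->S7 S3-b->S8 S4-a->S9 S4-b->S10 S5-a->S11 S5-b->S12 S6-a->S13 S6-b->S14 S7-a->S7 S7-b->S8 S8-a->S9 S8-b->S10 S9-a->S11 S9-b->S12 S10-a->S13 S10-b->S14 S11-a->S7 S11-b->S8 S12-a->S9 S12-b->S10 S13-a->S11 S13-b->S12 S14-a->S13 S14-b->S14

Because acceptance depends on a position counted from the end, the machine has to buffer the most recent 3 symbols. Make each state the string of the last up-to-3 symbols read; on input `x` shift the window left and append `x`. Accept when the buffered window has length 3 and begins with `b`.
A 15-state machine:
          a    b  
>  S0     S1   S2 
   S1     S3   S4 
   S2     S5   S6 
   S3     S7   S8 
   S4     S9  S10 
   S5    S11  S12 
   S6    S13  S14 
   S7     S7   S8 
   S8     S9  S10 
   S9    S11  S12 
   S10   S13  S14 
 * S11    S7   S8 
 * S12    S9  S10 
 * S13   S11  S12 
 * S14   S13  S14 
(> = start, * = accepting)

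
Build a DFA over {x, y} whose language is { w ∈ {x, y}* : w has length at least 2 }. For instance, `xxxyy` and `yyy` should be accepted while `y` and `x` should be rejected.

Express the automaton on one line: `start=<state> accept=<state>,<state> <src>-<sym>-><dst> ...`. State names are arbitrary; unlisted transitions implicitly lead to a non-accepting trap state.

We only need to distinguish lengths 0, 1, …, 2, and '>2'. Chain q0 → q1 → q2 → q3 on every symbol, with q3 looping. Accepting states: {q2, q3}.
4 states suffice.
        x   y  
>  q0   q1  q1 
   q1   q2  q2 
 * q2   q3  q3 
 * q3   q3  q3 
(> = start, * = accepting)

start=q0 accept=q2,q3 q0-x->q1 q0-y->q1 q1-x->q2 q1-y->q2 q2-x->q3 q2-y->q3 q3-x->q3 q3-y->q3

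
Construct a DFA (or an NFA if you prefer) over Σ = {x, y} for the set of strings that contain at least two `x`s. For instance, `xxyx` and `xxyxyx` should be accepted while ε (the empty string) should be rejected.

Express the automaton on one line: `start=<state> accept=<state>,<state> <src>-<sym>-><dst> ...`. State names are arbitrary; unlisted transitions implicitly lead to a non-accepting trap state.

Only the number of `x`s matters, and only up to 3. Make a chain q0 → q1 → q2 → q3 advanced by each `x` (with q3 absorbing); every other symbol self-loops. The accepting set is {q2, q3}.
With 4 states:
        x   y  
>  q0   q1  q0 
   q1   q2  q1 
 * q2   q3  q2 
 * q3   q3  q3 
(> = start, * = accepting)

start=q0 accept=q2,q3 q0-x->q1 q0-y->q0 q1-x->q2 q1-y->q1 q2-x->q3 q2-y->q2 q3-x->q3 q3-y->q3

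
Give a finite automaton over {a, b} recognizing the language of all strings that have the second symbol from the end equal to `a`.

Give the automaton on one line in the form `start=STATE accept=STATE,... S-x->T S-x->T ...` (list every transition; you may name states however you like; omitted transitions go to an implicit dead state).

A DFA must remember the last 2 symbols (since which symbol is second-to-last isn't known until the input ends). Use one state per possible window of the last ≤2 symbols; accept from those whose window starts with `a`.
A 7-state machine:
        a   b  
>  S0   S1  S2 
   S1   S3  S4 
   S2   S5  S6 
 * S3   S3  S4 
 * S4   S5  S6 
   S5   S3  S4 
   S6   S5  S6 
(> = start, * = accepting)

start=S0 accept=S3,S4 S0-a->S1 S0-b->S2 S1-a->S3 S1-b->S4 S2-a->S5 S2-b->S6 S3-a->S3 S3-b->S4 S4-a->S5 S4-b->S6 S5-a->S3 S5-b->S4 S6-a->S5 S6-b->S6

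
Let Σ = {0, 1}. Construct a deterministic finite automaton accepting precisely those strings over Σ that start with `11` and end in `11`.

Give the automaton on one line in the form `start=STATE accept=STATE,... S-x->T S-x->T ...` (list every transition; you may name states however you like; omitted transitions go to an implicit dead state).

start=s0 accept=s3 s0-0->s1 s0-1->s2 s1-0->s1 s1-1->s1 s2-0->s1 s2-1->s3 s3-0->s4 s3-1->s3 s4-0->s4 s4-1->s5 s5-0->s4 s5-1->s3

Build one automaton per condition and run them in lockstep. One (4 states) tracks whether the input so far still matches the prefix `11`; the other (3 states) tracks how much of the suffix `11` has currently been matched. Each combined state is a pair, one component from each; accept when both components accept. Equivalent product states are then merged.
With 6 states:
        0   1  
>  s0   s1  s2 
   s1   s1  s1 
   s2   s1  s3 
 * s3   s4  s3 
   s4   s4  s5 
   s5   s4  s3 
(> = start, * = accepting)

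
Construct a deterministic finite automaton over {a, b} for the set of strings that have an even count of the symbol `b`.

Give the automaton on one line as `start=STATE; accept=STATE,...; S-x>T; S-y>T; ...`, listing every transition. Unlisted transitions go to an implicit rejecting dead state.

The only thing that matters is how many `b`s have appeared, reduced mod 2. Use one state per residue: q0 for 0, …, q1 for 1. Reading `b` moves to the next residue; anything else stays put. q0 is accepting.
A 2-state machine:
        a   b  
>* q0   q0  q1 
   q1   q1  q0 
(> = start, * = accepting)

start=q0; accept=q0; q0-a>q0; q0-b>q1; q1-a>q1; q1-b>q0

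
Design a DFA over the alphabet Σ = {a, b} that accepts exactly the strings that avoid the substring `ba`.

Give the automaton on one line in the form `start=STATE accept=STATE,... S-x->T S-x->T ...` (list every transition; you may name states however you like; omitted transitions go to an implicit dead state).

start=S0 accept=S0,S1 S0-a->S0 S0-b->S1 S1-a->S2 S1-b->S1 S2-a->S2 S2-b->S2

This is the complement of 'contains `ba`'. Use the same substring-matching states — S0 through S2 holding how much of `ba` has just been matched — but flip the accepting set: everything except the trap S2 accepts.
        a   b  
>* S0   S0  S1 
 * S1   S2  S1 
   S2   S2  S2 
(> = start, * = accepting)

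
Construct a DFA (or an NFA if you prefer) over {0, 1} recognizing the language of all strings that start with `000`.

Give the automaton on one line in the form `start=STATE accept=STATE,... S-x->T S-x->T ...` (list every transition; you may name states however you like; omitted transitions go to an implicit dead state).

Walk along `000` while the input agrees: from S0 take `0` to S1, and so on. Any deviation drops to the rejecting sink S4. Once S3 is reached the prefix is confirmed and every continuation is accepted.
        0   1  
>  S0   S1  S4 
   S1   S2  S4 
   S2   S3  S4 
 * S3   S3  S3 
   S4   S4  S4 
(> = start, * = accepting)

start=S0 accept=S3 S0-0->S1 S0-1->S4 S1-0->S2 S1-1->S4 S2-0->S3 S2-1->S4 S3-0->S3 S3-1->S3 S4-0->S4 S4-1->S4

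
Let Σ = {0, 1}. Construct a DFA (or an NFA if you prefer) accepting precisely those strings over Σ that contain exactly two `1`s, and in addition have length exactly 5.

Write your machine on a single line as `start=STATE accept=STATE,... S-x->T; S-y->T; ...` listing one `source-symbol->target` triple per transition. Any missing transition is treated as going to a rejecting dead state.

Build one automaton per condition and run them in lockstep. The first has 4 states tracking the count of `1`s, saturating at 3; the second has 7 states tracking the input length, saturating at 6. A product state is a pair (one from each), accepting exactly when both do. After merging equivalent states the machine shrinks.
          0    1  
>  q0     q1   q2 
   q1     q3   q4 
   q2     q4   q5 
   q3     q6   q7 
   q4     q7   q8 
   q5     q8   q9 
   q6     q9  q10 
   q7    q10  q11 
   q8    q11   q9 
   q9     q9   q9 
   q10    q9  q12 
   q11   q12   q9 
 * q12    q9   q9 
(> = start, * = accepting)

start=q0; accept=q12; q0-0->q1; q0-1->q2; q1-0->q3; q1-1->q4; q2-0->q4; q2-1->q5; q3-0->q6; q3-1->q7; q4-0->q7; q4-1->q8; q5-0->q8; q5-1->q9; q6-0->q9; q6-1->q10; q7-0->q10; q7-1->q11; q8-0->q11; q8-1->q9; q9-0->q9; q9-1->q9; q10-0->q9; q10-1->q12; q11-0->q12; q11-1->q9; q12-0->q9; q12-1->q9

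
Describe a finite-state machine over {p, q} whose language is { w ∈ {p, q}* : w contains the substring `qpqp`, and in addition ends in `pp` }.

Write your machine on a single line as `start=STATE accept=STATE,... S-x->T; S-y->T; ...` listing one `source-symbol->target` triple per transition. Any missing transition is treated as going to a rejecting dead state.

start=s0; accept=s5; s0-p->s0; s0-q->s1; s1-p->s2; s1-q->s1; s2-p->s0; s2-q->s3; s3-p->s4; s3-q->s1; s4-p->s5; s4-q->s6; s5-p->s5; s5-q->s6; s6-p->s4; s6-q->s6

Handle the two conditions separately and then intersect. The first has 5 states tracking whether and how much of `qpqp` has been seen; the second has 3 states tracking how much of the suffix `pp` has currently been matched. A product state is a pair (one from each), accepting exactly when both do. Equivalent product states are then merged.
With 7 states:
        p   q  
>  s0   s0  s1 
   s1   s2  s1 
   s2   s0  s3 
   s3   s4  s1 
   s4   s5  s6 
 * s5   s5  s6 
   s6   s4  s6 
(> = start, * = accepting)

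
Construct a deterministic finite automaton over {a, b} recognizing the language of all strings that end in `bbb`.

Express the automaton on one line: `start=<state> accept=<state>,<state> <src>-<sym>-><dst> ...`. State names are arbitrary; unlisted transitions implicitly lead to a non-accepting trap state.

Let each state record the length of the longest suffix of the input read so far that is also a prefix of `bbb`. s1 means the last symbol is `b`; s2 means the last 2 symbols are `bb`; s3 means the last 3 symbols are `bbb`. Accept only at s3, where the string currently ends in `bbb`.
With 4 states:
        a   b  
>  s0   s0  s1 
   s1   s0  s2 
   s2   s0  s3 
 * s3   s0  s3 
(> = start, * = accepting)

start=s0 accept=s3 s0-a->s0 s0-b->s1 s1-a->s0 s1-b->s2 s2-a->s0 s2-b->s3 s3-a->s0 s3-b->s3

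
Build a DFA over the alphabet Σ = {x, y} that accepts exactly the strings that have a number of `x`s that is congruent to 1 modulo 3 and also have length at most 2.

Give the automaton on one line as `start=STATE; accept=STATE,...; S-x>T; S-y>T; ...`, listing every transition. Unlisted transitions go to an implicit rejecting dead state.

start=S0; accept=S1,S4; S0-x>S1; S0-y>S2; S1-x>S3; S1-y>S4; S2-x>S4; S2-y>S3; S3-x>S3; S3-y>S3; S4-x>S3; S4-y>S3

Run two small machines in parallel and take their product. One (3 states) tracks the count of `x`s modulo 3; the other (4 states) tracks the input length, saturating at 3. Each combined state is a pair, one component from each; accept when both components accept. Equivalent product states are then merged.
A 5-state machine:
        x   y  
>  S0   S1  S2 
 * S1   S3  S4 
   S2   S4  S3 
   S3   S3  S3 
 * S4   S3  S3 
(> = start, * = accepting)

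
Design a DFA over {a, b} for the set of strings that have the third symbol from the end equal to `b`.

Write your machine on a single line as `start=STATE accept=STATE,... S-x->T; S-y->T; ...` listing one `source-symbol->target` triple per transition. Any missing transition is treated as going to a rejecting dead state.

start=q0; accept=q11,q12,q13,q14; q0-a->q1; q0-b->q2; q1-a->q3; q1-b->q4; q2-a->q5; q2-b->q6; q3-a->q7; q3-b->q8; q4-a->q9; q4-b->q10; q5-a->q11; q5-b->q12; q6-a->q13; q6-b->q14; q7-a->q7; q7-b->q8; q8-a->q9; q8-b->q10; q9-a->q11; q9-b->q12; q10-a->q13; q10-b->q14; q11-a->q7; q11-b->q8; q12-a->q9; q12-b->q10; q13-a->q11; q13-b->q12; q14-a->q13; q14-b->q14

Because acceptance depends on a position counted from the end, the machine has to buffer the most recent 3 symbols. Make each state the string of the last up-to-3 symbols read; on input `x` shift the window left and append `x`. Accept when the buffered window has length 3 and begins with `b`.
          a    b  
>  q0     q1   q2 
   q1     q3   q4 
   q2     q5   q6 
   q3     q7   q8 
   q4     q9  q10 
   q5    q11  q12 
   q6    q13  q14 
   q7     q7   q8 
   q8     q9  q10 
   q9    q11  q12 
   q10   q13  q14 
 * q11    q7   q8 
 * q12    q9  q10 
 * q13   q11  q12 
 * q14   q13  q14 
(> = start, * = accepting)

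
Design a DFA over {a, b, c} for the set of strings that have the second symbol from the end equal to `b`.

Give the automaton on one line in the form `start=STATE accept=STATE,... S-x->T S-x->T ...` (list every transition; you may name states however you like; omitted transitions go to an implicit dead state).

start=S0 accept=S7,S8,S9 S0-a->S1 S0-b->S2 S0-c->S3 S1-a->S4 S1-b->S5 S1-c->S6 S2-a->S7 S2-b->S8 S2-c->S9 S3-a->S10 S3-b->S11 S3-c->S12 S4-a->S4 S4-b->S5 S4-c->S6 S5-a->S7 S5-b->S8 S5-c->S9 S6-a->S10 S6-b->S11 S6-c->S12 S7-a->S4 S7-b->S5 S7-c->S6 S8-a->S7 S8-b->S8 S8-c->S9 S9-a->S10 S9-b->S11 S9-c->S12 S10-a->S4 S10-b->S5 S10-c->S6 S11-a->S7 S11-b->S8 S11-c->S9 S12-a->S10 S12-b->S11 S12-c->S12

Because acceptance depends on a position counted from the end, the machine has to buffer the most recent 2 symbols. Make each state the string of the last up-to-2 symbols read; on input `x` shift the window left and append `x`. Accept when the buffered window has length 2 and begins with `b`.
With 13 states:
          a    b    c  
>  S0     S1   S2   S3 
   S1     S4   S5   S6 
   S2     S7   S8   S9 
   S3    S10  S11  S12 
   S4     S4   S5   S6 
   S5     S7   S8   S9 
   S6    S10  S11  S12 
 * S7     S4   S5   S6 
 * S8     S7   S8   S9 
 * S9    S10  S11  S12 
   S10    S4   S5   S6 
   S11    S7   S8   S9 
   S12   S10  S11  S12 
(> = start, * = accepting)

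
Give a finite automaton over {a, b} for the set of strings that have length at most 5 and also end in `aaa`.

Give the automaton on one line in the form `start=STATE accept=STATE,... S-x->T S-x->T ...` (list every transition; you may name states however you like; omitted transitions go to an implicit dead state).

Handle the two conditions separately and then intersect. One (7 states) tracks the input length, saturating at 6; the other (4 states) tracks how much of the suffix `aaa` has currently been matched. Each combined state is a pair, one component from each; accept when both components accept. Equivalent product states are then merged.
A 13-state machine:
          a    b  
>  s0     s1   s2 
   s1     s3   s4 
   s2     s5   s4 
   s3     s6   s7 
   s4     s8   s7 
   s5     s9   s7 
 * s6    s10   s7 
   s7     s7   s7 
   s8    s11   s7 
   s9    s10   s7 
 * s10   s12   s7 
   s11   s12   s7 
 * s12    s7   s7 
(> = start, * = accepting)

start=s0 accept=s6,s10,s12 s0-a->s1 s0-b->s2 s1-a->s3 s1-b->s4 s2-a->s5 s2-b->s4 s3-a->s6 s3-b->s7 s4-a->s8 s4-b->s7 s5-a->s9 s5-b->s7 s6-a->s10 s6-b->s7 s7-a->s7 s7-b->s7 s8-a->s11 s8-b->s7 s9-a->s10 s9-b->s7 s10-a->s12 s10-b->s7 s11-a->s12 s11-b->s7 s12-a->s7 s12-b->s7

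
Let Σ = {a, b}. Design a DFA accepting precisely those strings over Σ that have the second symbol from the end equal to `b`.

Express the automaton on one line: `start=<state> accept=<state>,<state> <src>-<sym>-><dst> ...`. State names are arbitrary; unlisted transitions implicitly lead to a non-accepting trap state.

start=s0 accept=s5,s6 s0-a->s1 s0-b->s2 s1-a->s3 s1-b->s4 s2-a->s5 s2-b->s6 s3-a->s3 s3-b->s4 s4-a->s5 s4-b->s6 s5-a->s3 s5-b->s4 s6-a->s5 s6-b->s6

A DFA must remember the last 2 symbols (since which symbol is second-to-last isn't known until the input ends). Use one state per possible window of the last ≤2 symbols; accept from those whose window starts with `b`.
7 states suffice.
        a   b  
>  s0   s1  s2 
   s1   s3  s4 
   s2   s5  s6 
   s3   s3  s4 
   s4   s5  s6 
 * s5   s3  s4 
 * s6   s5  s6 
(> = start, * = accepting)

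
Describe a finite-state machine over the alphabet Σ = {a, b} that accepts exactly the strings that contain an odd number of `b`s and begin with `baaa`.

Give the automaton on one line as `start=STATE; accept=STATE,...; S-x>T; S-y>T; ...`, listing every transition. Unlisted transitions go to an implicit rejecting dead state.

Handle the two conditions separately and then intersect. One (2 states) tracks the count of `b`s modulo 2; the other (6 states) tracks whether the input so far still matches the prefix `baaa`. Each combined state is a pair, one component from each; accept when both components accept.
8 states suffice.
        a   b  
>  S0   S1  S2 
   S1   S1  S3 
   S2   S4  S1 
   S3   S3  S1 
   S4   S5  S1 
   S5   S6  S1 
 * S6   S6  S7 
   S7   S7  S6 
(> = start, * = accepting)

start=S0; accept=S6; S0-a>S1; S0-b>S2; S1-a>S1; S1-b>S3; S2-a>S4; S2-b>S1; S3-a>S3; S3-b>S1; S4-a>S5; S4-b>S1; S5-a>S6; S5-b>S1; S6-a>S6; S6-b>S7; S7-a>S7; S7-b>S6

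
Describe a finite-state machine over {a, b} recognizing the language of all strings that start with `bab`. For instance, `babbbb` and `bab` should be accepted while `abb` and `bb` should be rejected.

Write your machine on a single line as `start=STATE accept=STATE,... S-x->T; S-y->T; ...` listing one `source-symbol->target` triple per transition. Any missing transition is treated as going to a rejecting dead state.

Walk along `bab` while the input agrees: from s0 take `b` to s1, and so on. Any deviation drops to the rejecting sink s4. Once s3 is reached the prefix is confirmed and every continuation is accepted.
5 states suffice.
        a   b  
>  s0   s4  s1 
   s1   s2  s4 
   s2   s4  s3 
 * s3   s3  s3 
   s4   s4  s4 
(> = start, * = accepting)

start=s0; accept=s3; s0-a->s4; s0-b->s1; s1-a->s2; s1-b->s4; s2-a->s4; s2-b->s3; s3-a->s3; s3-b->s3; s4-a->s4; s4-b->s4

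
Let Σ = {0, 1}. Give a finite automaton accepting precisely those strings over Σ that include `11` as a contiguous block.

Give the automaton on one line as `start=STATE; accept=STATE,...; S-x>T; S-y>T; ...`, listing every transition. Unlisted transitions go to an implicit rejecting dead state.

States q0..q1 record the length of the longest prefix of `11` that matches the current input suffix. Reaching q2 means `11` has been seen, and we stay there forever. Accept from q2.
        0   1  
>  q0   q0  q1 
   q1   q0  q2 
 * q2   q2  q2 
(> = start, * = accepting)

start=q0; accept=q2; q0-0>q0; q0-1>q1; q1-0>q0; q1-1>q2; q2-0>q2; q2-1>q2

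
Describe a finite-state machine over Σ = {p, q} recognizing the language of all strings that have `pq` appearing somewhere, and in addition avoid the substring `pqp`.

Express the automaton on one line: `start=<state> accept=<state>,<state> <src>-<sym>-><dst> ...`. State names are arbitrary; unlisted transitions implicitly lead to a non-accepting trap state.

start=A accept=C,E,F A-p->B A-q->A B-p->B B-q->C C-p->D C-q->E D-p->D D-q->D E-p->F E-q->E F-p->F F-q->C

Run two small machines in parallel and take their product. One (3 states) tracks whether and how much of `pq` has been seen; the other (4 states) tracks partial matches of the forbidden pattern `pqp`. Each combined state is a pair, one component from each; accept when both components accept.
With 6 states:
       p  q 
>  A   B  A 
   B   B  C 
 * C   D  E 
   D   D  D 
 * E   F  E 
 * F   F  C 
(> = start, * = accepting)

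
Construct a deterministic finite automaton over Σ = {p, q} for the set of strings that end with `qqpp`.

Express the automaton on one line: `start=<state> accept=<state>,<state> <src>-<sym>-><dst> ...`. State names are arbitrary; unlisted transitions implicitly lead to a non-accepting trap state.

start=s0 accept=s4 s0-p->s0 s0-q->s1 s1-p->s0 s1-q->s2 s2-p->s3 s2-q->s2 s3-p->s4 s3-q->s1 s4-p->s0 s4-q->s1

Remember how much of `qqpp` the current input suffix matches. State s0 means no match yet; s1 means the last symbol is `q`; s2 means the last 2 symbols are `qq`; s3 means the last 3 symbols are `qqp`; s4 means the last 4 symbols are `qqpp`. Only s4 accepts. On a mismatch, fall back to the longest proper suffix that is still a prefix of `qqpp`.
5 states suffice.
        p   q  
>  s0   s0  s1 
   s1   s0  s2 
   s2   s3  s2 
   s3   s4  s1 
 * s4   s0  s1 
(> = start, * = accepting)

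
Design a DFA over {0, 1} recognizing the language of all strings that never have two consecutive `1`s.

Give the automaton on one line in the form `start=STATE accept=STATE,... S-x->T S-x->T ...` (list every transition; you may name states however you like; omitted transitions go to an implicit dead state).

start=S0 accept=S0,S1 S0-0->S0 S0-1->S1 S1-0->S0 S1-1->S2 S2-0->S2 S2-1->S2

Track partial matches of the forbidden pattern `11`. State S2 is a dead state reached once `11` has occurred; every other state accepts. S0 means no part of `11` is currently matched.
3 states suffice.
        0   1  
>* S0   S0  S1 
 * S1   S0  S2 
   S2   S2  S2 
(> = start, * = accepting)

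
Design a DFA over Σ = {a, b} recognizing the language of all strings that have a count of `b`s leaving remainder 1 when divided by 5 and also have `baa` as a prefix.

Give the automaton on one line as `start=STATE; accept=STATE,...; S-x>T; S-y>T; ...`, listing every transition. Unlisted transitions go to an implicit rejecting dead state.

start=q0; accept=q4; q0-a>q1; q0-b>q2; q1-a>q1; q1-b>q1; q2-a>q3; q2-b>q1; q3-a>q4; q3-b>q1; q4-a>q4; q4-b>q5; q5-a>q5; q5-b>q6; q6-a>q6; q6-b>q7; q7-a>q7; q7-b>q8; q8-a>q8; q8-b>q4

Build one automaton per condition and run them in lockstep. The first has 5 states tracking the count of `b`s modulo 5; the second has 5 states tracking whether the input so far still matches the prefix `baa`. A product state is a pair (one from each), accepting exactly when both do. Minimizing collapses redundant product states.
        a   b  
>  q0   q1  q2 
   q1   q1  q1 
   q2   q3  q1 
   q3   q4  q1 
 * q4   q4  q5 
   q5   q5  q6 
   q6   q6  q7 
   q7   q7  q8 
   q8   q8  q4 
(> = start, * = accepting)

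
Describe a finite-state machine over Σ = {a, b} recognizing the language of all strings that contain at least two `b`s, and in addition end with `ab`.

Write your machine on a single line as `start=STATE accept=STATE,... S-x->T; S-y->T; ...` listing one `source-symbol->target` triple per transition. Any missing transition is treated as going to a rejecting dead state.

Run two small machines in parallel and take their product. One (4 states) tracks the count of `b`s, saturating at 3; the other (3 states) tracks how much of the suffix `ab` has currently been matched. Each combined state is a pair, one component from each; accept when both components accept.
An 11-state machine:
          a    b  
>  s0     s1   s2 
   s1     s1   s3 
   s2     s4   s5 
   s3     s4   s5 
   s4     s4   s6 
   s5     s7   s8 
 * s6     s7   s8 
   s7     s7   s9 
   s8    s10   s8 
 * s9    s10   s8 
   s10   s10   s9 
(> = start, * = accepting)

start=s0; accept=s6,s9; s0-a->s1; s0-b->s2; s1-a->s1; s1-b->s3; s2-a->s4; s2-b->s5; s3-a->s4; s3-b->s5; s4-a->s4; s4-b->s6; s5-a->s7; s5-b->s8; s6-a->s7; s6-b->s8; s7-a->s7; s7-b->s9; s8-a->s10; s8-b->s8; s9-a->s10; s9-b->s8; s10-a->s10; s10-b->s9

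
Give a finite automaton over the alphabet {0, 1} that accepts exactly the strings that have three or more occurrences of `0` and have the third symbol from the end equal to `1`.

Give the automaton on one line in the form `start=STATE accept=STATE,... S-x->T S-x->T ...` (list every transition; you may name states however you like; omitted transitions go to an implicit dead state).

start=s0 accept=s10,s12,s13,s14 s0-0->s1 s0-1->s0 s1-0->s2 s1-1->s3 s2-0->s4 s2-1->s5 s3-0->s6 s3-1->s3 s4-0->s4 s4-1->s7 s5-0->s8 s5-1->s9 s6-0->s10 s6-1->s5 s7-0->s8 s7-1->s11 s8-0->s10 s8-1->s12 s9-0->s13 s9-1->s9 s10-0->s4 s10-1->s7 s11-0->s13 s11-1->s14 s12-0->s8 s12-1->s11 s13-0->s10 s13-1->s12 s14-0->s13 s14-1->s14

Build one automaton per condition and run them in lockstep. One (5 states) tracks the count of `0`s, saturating at 4; the other (15 states) tracks the last 3 symbols read. Each combined state is a pair, one component from each; accept when both components accept. Minimizing collapses redundant product states.
With 15 states:
          0    1  
>  s0     s1   s0 
   s1     s2   s3 
   s2     s4   s5 
   s3     s6   s3 
   s4     s4   s7 
   s5     s8   s9 
   s6    s10   s5 
   s7     s8  s11 
   s8    s10  s12 
   s9    s13   s9 
 * s10    s4   s7 
   s11   s13  s14 
 * s12    s8  s11 
 * s13   s10  s12 
 * s14   s13  s14 
(> = start, * = accepting)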